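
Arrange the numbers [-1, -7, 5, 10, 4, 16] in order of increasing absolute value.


Compute absolute values:
  |-1| = 1
  |-7| = 7
  |5| = 5
  |10| = 10
  |4| = 4
  |16| = 16
Absolute values in increasing order: 1 < 4 < 5 < 7 < 10 < 16
Listing the original numbers in that order gives the answer.
Final answer: [-1, 4, 5, -7, 10, 16]


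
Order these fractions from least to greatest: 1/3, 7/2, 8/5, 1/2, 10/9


Convert to decimal for comparison:
  1/3 = 0.3333
  7/2 = 3.5
  8/5 = 1.6
  1/2 = 0.5
  10/9 = 1.1111
Decimals in increasing order: 0.3333 < 0.5 < 1.1111 < 1.6 < 3.5
Writing each back as its fraction gives the sorted order.
Final answer: 1/3, 1/2, 10/9, 8/5, 7/2


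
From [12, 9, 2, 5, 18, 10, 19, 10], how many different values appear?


List all unique values:
Distinct values: [2, 5, 9, 10, 12, 18, 19]
Count = 7
Final answer: 7


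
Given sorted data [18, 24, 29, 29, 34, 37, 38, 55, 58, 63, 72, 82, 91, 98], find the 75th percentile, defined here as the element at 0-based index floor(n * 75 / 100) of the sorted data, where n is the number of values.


The dataset has n = 14 elements.
Index = floor(14 * 75 / 100) = floor(1050 / 100) = floor(10.5) = 10
Counting from index 0 in the sorted data, the element at index 10 is 72.
Final answer: 72


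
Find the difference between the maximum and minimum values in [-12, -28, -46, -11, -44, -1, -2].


Maximum value: -1
Minimum value: -46
Range = -1 - (-46) = 45
Final answer: 45


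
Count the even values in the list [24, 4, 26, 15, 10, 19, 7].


Check each element:
  24 is even
  4 is even
  26 is even
  15 is odd
  10 is even
  19 is odd
  7 is odd
Evens: [24, 4, 26, 10]
Count of evens = 4
Final answer: 4


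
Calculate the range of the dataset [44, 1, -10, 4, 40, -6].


Maximum value: 44
Minimum value: -10
Range = 44 - (-10) = 54
Final answer: 54


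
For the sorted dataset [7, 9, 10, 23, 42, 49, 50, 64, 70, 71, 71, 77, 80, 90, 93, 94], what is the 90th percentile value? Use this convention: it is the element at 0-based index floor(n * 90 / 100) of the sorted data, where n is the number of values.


The dataset has n = 16 elements.
Index = floor(16 * 90 / 100) = floor(1440 / 100) = floor(14.4) = 14
Counting from index 0 in the sorted data, the element at index 14 is 93.
Final answer: 93


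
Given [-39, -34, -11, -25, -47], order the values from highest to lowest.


Original list: [-39, -34, -11, -25, -47]
Repeatedly take the largest remaining element:
  Remaining [-39, -34, -11, -25, -47] -> largest is -11
  Remaining [-39, -34, -25, -47] -> largest is -25
  Remaining [-39, -34, -47] -> largest is -34
  Remaining [-39, -47] -> largest is -39
  Remaining [-47] -> largest is -47
Collecting the picks in order gives the descending list.
Final answer: [-11, -25, -34, -39, -47]


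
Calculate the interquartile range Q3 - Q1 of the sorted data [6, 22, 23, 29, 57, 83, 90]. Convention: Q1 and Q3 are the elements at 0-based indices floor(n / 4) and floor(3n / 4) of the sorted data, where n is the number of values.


The data has n = 7 elements.
Q1 index = floor(7 / 4) = floor(1.75) = 1; Q3 index = floor(3 * 7 / 4) = floor(5.25) = 5
Q1 = element at index 1 = 22
Q3 = element at index 5 = 83
IQR = 83 - 22 = 61
Final answer: 61


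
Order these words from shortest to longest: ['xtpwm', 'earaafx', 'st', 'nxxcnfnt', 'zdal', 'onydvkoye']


Compute lengths:
  'xtpwm' has length 5
  'earaafx' has length 7
  'st' has length 2
  'nxxcnfnt' has length 8
  'zdal' has length 4
  'onydvkoye' has length 9
Lengths in increasing order: 2 < 4 < 5 < 7 < 8 < 9
Listing the words in that order gives the answer.
Final answer: ['st', 'zdal', 'xtpwm', 'earaafx', 'nxxcnfnt', 'onydvkoye']


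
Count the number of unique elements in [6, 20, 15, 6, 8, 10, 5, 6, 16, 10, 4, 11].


List all unique values:
Distinct values: [4, 5, 6, 8, 10, 11, 15, 16, 20]
Count = 9
Final answer: 9


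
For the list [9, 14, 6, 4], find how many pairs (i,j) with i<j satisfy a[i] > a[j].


For each element, count the later elements that are smaller than it:
  9 (index 0): smaller elements after it = [6, 4] -> 2
  14 (index 1): smaller elements after it = [6, 4] -> 2
  6 (index 2): smaller elements after it = [4] -> 1
Total inversions = 2 + 2 + 1 = 5
Final answer: 5


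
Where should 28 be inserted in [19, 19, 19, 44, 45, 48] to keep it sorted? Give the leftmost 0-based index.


List is sorted: [19, 19, 19, 44, 45, 48]
We need the leftmost position where 28 can be inserted, i.e. the first index whose element is >= 28 (or the end of the list if none is).
Binary search with low=0, high=6 (0-based indices):
  low=0, high=6, mid=3: a[3]=44 >= 28, so high = 3
  low=0, high=3, mid=1: a[1]=19 < 28, so low = 2
  low=2, high=3, mid=2: a[2]=19 < 28, so low = 3
Now low = high = 3, so the insertion index is 3.
Final answer: 3


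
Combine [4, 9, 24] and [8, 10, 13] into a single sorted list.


List A: [4, 9, 24]
List B: [8, 10, 13]
Repeatedly compare the front elements and take the smaller:
  4 vs 8 -> take 4
  9 vs 8 -> take 8
  9 vs 10 -> take 9
  24 vs 10 -> take 10
  24 vs 13 -> take 13
  B is exhausted; append the rest of A: [24]
Final answer: [4, 8, 9, 10, 13, 24]


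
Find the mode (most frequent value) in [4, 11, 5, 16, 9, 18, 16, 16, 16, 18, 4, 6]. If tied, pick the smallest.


Count the frequency of each value:
  4 appears 2 time(s)
  5 appears 1 time(s)
  6 appears 1 time(s)
  9 appears 1 time(s)
  11 appears 1 time(s)
  16 appears 4 time(s)
  18 appears 2 time(s)
Maximum frequency is 4.
Only 16 reaches that frequency, so it is the mode.
Final answer: 16


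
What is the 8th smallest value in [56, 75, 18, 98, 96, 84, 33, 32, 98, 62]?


Sort ascending: [18, 32, 33, 56, 62, 75, 84, 96, 98, 98]
The 8th element (1-indexed) is at index 7.
Value = 96
Final answer: 96


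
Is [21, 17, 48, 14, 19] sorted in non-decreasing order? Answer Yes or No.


Check consecutive pairs:
  21 <= 17? False
  17 <= 48? True
  48 <= 14? False
  14 <= 19? True
2 consecutive pair(s) are out of order, so the list is not sorted.
Final answer: No


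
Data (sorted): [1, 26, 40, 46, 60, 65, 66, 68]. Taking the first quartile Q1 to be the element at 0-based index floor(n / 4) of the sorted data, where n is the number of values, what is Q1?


The list has n = 8 elements.
Q1 index = floor(8 / 4) = floor(2) = 2
Counting from index 0 in the sorted data, the element at index 2 is 40.
Final answer: 40


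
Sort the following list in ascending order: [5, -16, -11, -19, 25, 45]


Original list: [5, -16, -11, -19, 25, 45]
Repeatedly take the smallest remaining element:
  Remaining [5, -16, -11, -19, 25, 45] -> smallest is -19
  Remaining [5, -16, -11, 25, 45] -> smallest is -16
  Remaining [5, -11, 25, 45] -> smallest is -11
  Remaining [5, 25, 45] -> smallest is 5
  Remaining [25, 45] -> smallest is 25
  Remaining [45] -> smallest is 45
Collecting the picks in order gives the sorted list.
Final answer: [-19, -16, -11, 5, 25, 45]


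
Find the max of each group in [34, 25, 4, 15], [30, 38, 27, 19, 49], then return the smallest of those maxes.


Find max of each group:
  Group 1: [34, 25, 4, 15] -> max = 34
  Group 2: [30, 38, 27, 19, 49] -> max = 49
Maxes: [34, 49]
Minimum of maxes = 34
Final answer: 34


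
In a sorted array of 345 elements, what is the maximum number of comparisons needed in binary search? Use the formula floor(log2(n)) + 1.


Binary search halves the search space each step.
Maximum comparisons = floor(log2(345)) + 1
log2(345) = 8.4305
floor(log2(345)) = 8, so 8 + 1 = 9
Final answer: 9


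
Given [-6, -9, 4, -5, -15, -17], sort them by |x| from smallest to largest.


Compute absolute values:
  |-6| = 6
  |-9| = 9
  |4| = 4
  |-5| = 5
  |-15| = 15
  |-17| = 17
Absolute values in increasing order: 4 < 5 < 6 < 9 < 15 < 17
Listing the original numbers in that order gives the answer.
Final answer: [4, -5, -6, -9, -15, -17]


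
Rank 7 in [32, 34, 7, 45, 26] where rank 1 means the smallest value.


Sort ascending: [7, 26, 32, 34, 45]
Find 7 in the sorted list.
7 is at position 1 (1-indexed).
Final answer: 1


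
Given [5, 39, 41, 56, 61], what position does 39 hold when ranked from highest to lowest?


Sort descending: [61, 56, 41, 39, 5]
Find 39 in the sorted list.
39 is at position 4.
Final answer: 4


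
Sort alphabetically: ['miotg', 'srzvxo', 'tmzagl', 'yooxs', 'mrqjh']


Compare strings character by character (the first differing letter decides):
  'miotg' < 'mrqjh' since 'i' < 'r' at position 2
  'mrqjh' < 'srzvxo' since 'm' < 's' at position 1
  'srzvxo' < 'tmzagl' since 's' < 't' at position 1
  'tmzagl' < 'yooxs' since 't' < 'y' at position 1
Chaining these comparisons gives the alphabetical order.
Final answer: ['miotg', 'mrqjh', 'srzvxo', 'tmzagl', 'yooxs']


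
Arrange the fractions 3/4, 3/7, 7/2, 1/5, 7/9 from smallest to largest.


Convert to decimal for comparison:
  3/4 = 0.75
  3/7 = 0.4286
  7/2 = 3.5
  1/5 = 0.2
  7/9 = 0.7778
Decimals in increasing order: 0.2 < 0.4286 < 0.75 < 0.7778 < 3.5
Writing each back as its fraction gives the sorted order.
Final answer: 1/5, 3/7, 3/4, 7/9, 7/2


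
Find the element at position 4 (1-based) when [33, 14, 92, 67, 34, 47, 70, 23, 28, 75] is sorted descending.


Sort descending: [92, 75, 70, 67, 47, 34, 33, 28, 23, 14]
The 4th element (1-indexed) is at index 3.
Value = 67
Final answer: 67


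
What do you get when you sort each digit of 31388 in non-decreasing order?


The number 31388 has digits: 3, 1, 3, 8, 8
Sorted: 1, 3, 3, 8, 8
Joining the sorted digits gives the result.
Final answer: 13388


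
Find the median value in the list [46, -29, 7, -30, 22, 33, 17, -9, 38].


First, sort the list: [-30, -29, -9, 7, 17, 22, 33, 38, 46]
The list has 9 elements (odd count).
The middle index is 4 (0-based), and the element there is 17.
Final answer: 17


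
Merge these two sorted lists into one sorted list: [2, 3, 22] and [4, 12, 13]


List A: [2, 3, 22]
List B: [4, 12, 13]
Repeatedly compare the front elements and take the smaller:
  2 vs 4 -> take 2
  3 vs 4 -> take 3
  22 vs 4 -> take 4
  22 vs 12 -> take 12
  22 vs 13 -> take 13
  B is exhausted; append the rest of A: [22]
Final answer: [2, 3, 4, 12, 13, 22]


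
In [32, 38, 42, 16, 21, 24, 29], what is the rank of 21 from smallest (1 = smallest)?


Sort ascending: [16, 21, 24, 29, 32, 38, 42]
Find 21 in the sorted list.
21 is at position 2 (1-indexed).
Final answer: 2


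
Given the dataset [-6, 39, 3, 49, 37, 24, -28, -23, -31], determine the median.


First, sort the list: [-31, -28, -23, -6, 3, 24, 37, 39, 49]
The list has 9 elements (odd count).
The middle index is 4 (0-based), and the element there is 3.
Final answer: 3


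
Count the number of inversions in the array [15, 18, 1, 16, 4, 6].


For each element, count the later elements that are smaller than it:
  15 (index 0): smaller elements after it = [1, 4, 6] -> 3
  18 (index 1): smaller elements after it = [1, 16, 4, 6] -> 4
  1 (index 2): smaller elements after it = [] -> 0
  16 (index 3): smaller elements after it = [4, 6] -> 2
  4 (index 4): smaller elements after it = [] -> 0
Total inversions = 3 + 4 + 0 + 2 + 0 = 9
Final answer: 9


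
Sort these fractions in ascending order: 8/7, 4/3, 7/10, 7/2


Convert to decimal for comparison:
  8/7 = 1.1429
  4/3 = 1.3333
  7/10 = 0.7
  7/2 = 3.5
Decimals in increasing order: 0.7 < 1.1429 < 1.3333 < 3.5
Writing each back as its fraction gives the sorted order.
Final answer: 7/10, 8/7, 4/3, 7/2


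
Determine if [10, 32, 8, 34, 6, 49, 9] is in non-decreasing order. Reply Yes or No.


Check consecutive pairs:
  10 <= 32? True
  32 <= 8? False
  8 <= 34? True
  34 <= 6? False
  6 <= 49? True
  49 <= 9? False
3 consecutive pair(s) are out of order, so the list is not sorted.
Final answer: No


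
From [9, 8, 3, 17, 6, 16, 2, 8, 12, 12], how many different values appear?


List all unique values:
Distinct values: [2, 3, 6, 8, 9, 12, 16, 17]
Count = 8
Final answer: 8


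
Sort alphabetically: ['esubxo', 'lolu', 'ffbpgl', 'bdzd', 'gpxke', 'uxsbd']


Compare strings character by character (the first differing letter decides):
  'bdzd' < 'esubxo' since 'b' < 'e' at position 1
  'esubxo' < 'ffbpgl' since 'e' < 'f' at position 1
  'ffbpgl' < 'gpxke' since 'f' < 'g' at position 1
  'gpxke' < 'lolu' since 'g' < 'l' at position 1
  'lolu' < 'uxsbd' since 'l' < 'u' at position 1
Chaining these comparisons gives the alphabetical order.
Final answer: ['bdzd', 'esubxo', 'ffbpgl', 'gpxke', 'lolu', 'uxsbd']


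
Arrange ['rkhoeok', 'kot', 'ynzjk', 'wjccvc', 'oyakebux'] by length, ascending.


Compute lengths:
  'rkhoeok' has length 7
  'kot' has length 3
  'ynzjk' has length 5
  'wjccvc' has length 6
  'oyakebux' has length 8
Lengths in increasing order: 3 < 5 < 6 < 7 < 8
Listing the words in that order gives the answer.
Final answer: ['kot', 'ynzjk', 'wjccvc', 'rkhoeok', 'oyakebux']


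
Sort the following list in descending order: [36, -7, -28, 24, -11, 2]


Original list: [36, -7, -28, 24, -11, 2]
Repeatedly take the largest remaining element:
  Remaining [36, -7, -28, 24, -11, 2] -> largest is 36
  Remaining [-7, -28, 24, -11, 2] -> largest is 24
  Remaining [-7, -28, -11, 2] -> largest is 2
  Remaining [-7, -28, -11] -> largest is -7
  Remaining [-28, -11] -> largest is -11
  Remaining [-28] -> largest is -28
Collecting the picks in order gives the descending list.
Final answer: [36, 24, 2, -7, -11, -28]


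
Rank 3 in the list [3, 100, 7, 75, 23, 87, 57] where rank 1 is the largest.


Sort descending: [100, 87, 75, 57, 23, 7, 3]
Find 3 in the sorted list.
3 is at position 7.
Final answer: 7


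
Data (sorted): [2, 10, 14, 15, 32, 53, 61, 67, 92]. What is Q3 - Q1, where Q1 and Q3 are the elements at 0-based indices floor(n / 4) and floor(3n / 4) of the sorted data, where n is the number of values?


The data has n = 9 elements.
Q1 index = floor(9 / 4) = floor(2.25) = 2; Q3 index = floor(3 * 9 / 4) = floor(6.75) = 6
Q1 = element at index 2 = 14
Q3 = element at index 6 = 61
IQR = 61 - 14 = 47
Final answer: 47


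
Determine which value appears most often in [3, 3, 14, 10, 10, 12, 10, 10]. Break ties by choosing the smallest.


Count the frequency of each value:
  3 appears 2 time(s)
  10 appears 4 time(s)
  12 appears 1 time(s)
  14 appears 1 time(s)
Maximum frequency is 4.
Only 10 reaches that frequency, so it is the mode.
Final answer: 10


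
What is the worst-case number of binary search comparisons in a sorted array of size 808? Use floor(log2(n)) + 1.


Binary search halves the search space each step.
Maximum comparisons = floor(log2(808)) + 1
log2(808) = 9.6582
floor(log2(808)) = 9, so 9 + 1 = 10
Final answer: 10


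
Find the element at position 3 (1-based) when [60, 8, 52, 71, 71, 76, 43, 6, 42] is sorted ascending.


Sort ascending: [6, 8, 42, 43, 52, 60, 71, 71, 76]
The 3rd element (1-indexed) is at index 2.
Value = 42
Final answer: 42


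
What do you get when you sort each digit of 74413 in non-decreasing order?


The number 74413 has digits: 7, 4, 4, 1, 3
Sorted: 1, 3, 4, 4, 7
Joining the sorted digits gives the result.
Final answer: 13447


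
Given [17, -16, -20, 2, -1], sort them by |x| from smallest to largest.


Compute absolute values:
  |17| = 17
  |-16| = 16
  |-20| = 20
  |2| = 2
  |-1| = 1
Absolute values in increasing order: 1 < 2 < 16 < 17 < 20
Listing the original numbers in that order gives the answer.
Final answer: [-1, 2, -16, 17, -20]


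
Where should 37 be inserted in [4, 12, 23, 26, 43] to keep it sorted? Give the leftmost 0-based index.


List is sorted: [4, 12, 23, 26, 43]
We need the leftmost position where 37 can be inserted, i.e. the first index whose element is >= 37 (or the end of the list if none is).
Binary search with low=0, high=5 (0-based indices):
  low=0, high=5, mid=2: a[2]=23 < 37, so low = 3
  low=3, high=5, mid=4: a[4]=43 >= 37, so high = 4
  low=3, high=4, mid=3: a[3]=26 < 37, so low = 4
Now low = high = 4, so the insertion index is 4.
Final answer: 4


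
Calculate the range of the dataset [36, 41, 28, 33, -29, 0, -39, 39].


Maximum value: 41
Minimum value: -39
Range = 41 - (-39) = 80
Final answer: 80


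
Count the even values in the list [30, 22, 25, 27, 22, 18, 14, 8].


Check each element:
  30 is even
  22 is even
  25 is odd
  27 is odd
  22 is even
  18 is even
  14 is even
  8 is even
Evens: [30, 22, 22, 18, 14, 8]
Count of evens = 6
Final answer: 6


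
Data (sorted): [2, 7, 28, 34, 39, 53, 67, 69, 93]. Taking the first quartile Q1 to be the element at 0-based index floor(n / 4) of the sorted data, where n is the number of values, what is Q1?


The list has n = 9 elements.
Q1 index = floor(9 / 4) = floor(2.25) = 2
Counting from index 0 in the sorted data, the element at index 2 is 28.
Final answer: 28


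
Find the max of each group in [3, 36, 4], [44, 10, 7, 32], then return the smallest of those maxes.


Find max of each group:
  Group 1: [3, 36, 4] -> max = 36
  Group 2: [44, 10, 7, 32] -> max = 44
Maxes: [36, 44]
Minimum of maxes = 36
Final answer: 36


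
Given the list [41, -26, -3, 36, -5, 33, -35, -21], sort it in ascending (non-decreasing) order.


Original list: [41, -26, -3, 36, -5, 33, -35, -21]
Repeatedly take the smallest remaining element:
  Remaining [41, -26, -3, 36, -5, 33, -35, -21] -> smallest is -35
  Remaining [41, -26, -3, 36, -5, 33, -21] -> smallest is -26
  Remaining [41, -3, 36, -5, 33, -21] -> smallest is -21
  Remaining [41, -3, 36, -5, 33] -> smallest is -5
  Remaining [41, -3, 36, 33] -> smallest is -3
  Remaining [41, 36, 33] -> smallest is 33
  Remaining [41, 36] -> smallest is 36
  Remaining [41] -> smallest is 41
Collecting the picks in order gives the sorted list.
Final answer: [-35, -26, -21, -5, -3, 33, 36, 41]


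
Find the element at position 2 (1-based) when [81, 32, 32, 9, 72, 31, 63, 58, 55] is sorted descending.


Sort descending: [81, 72, 63, 58, 55, 32, 32, 31, 9]
The 2nd element (1-indexed) is at index 1.
Value = 72
Final answer: 72


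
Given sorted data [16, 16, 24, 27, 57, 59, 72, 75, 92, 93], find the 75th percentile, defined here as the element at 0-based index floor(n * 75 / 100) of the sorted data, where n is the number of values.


The dataset has n = 10 elements.
Index = floor(10 * 75 / 100) = floor(750 / 100) = floor(7.5) = 7
Counting from index 0 in the sorted data, the element at index 7 is 75.
Final answer: 75


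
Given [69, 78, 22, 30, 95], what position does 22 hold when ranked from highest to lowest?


Sort descending: [95, 78, 69, 30, 22]
Find 22 in the sorted list.
22 is at position 5.
Final answer: 5


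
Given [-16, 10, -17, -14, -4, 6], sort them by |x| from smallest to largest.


Compute absolute values:
  |-16| = 16
  |10| = 10
  |-17| = 17
  |-14| = 14
  |-4| = 4
  |6| = 6
Absolute values in increasing order: 4 < 6 < 10 < 14 < 16 < 17
Listing the original numbers in that order gives the answer.
Final answer: [-4, 6, 10, -14, -16, -17]


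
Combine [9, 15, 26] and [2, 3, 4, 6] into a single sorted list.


List A: [9, 15, 26]
List B: [2, 3, 4, 6]
Repeatedly compare the front elements and take the smaller:
  9 vs 2 -> take 2
  9 vs 3 -> take 3
  9 vs 4 -> take 4
  9 vs 6 -> take 6
  B is exhausted; append the rest of A: [9, 15, 26]
Final answer: [2, 3, 4, 6, 9, 15, 26]


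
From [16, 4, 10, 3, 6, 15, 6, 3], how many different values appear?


List all unique values:
Distinct values: [3, 4, 6, 10, 15, 16]
Count = 6
Final answer: 6


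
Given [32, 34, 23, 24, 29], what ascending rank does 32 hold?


Sort ascending: [23, 24, 29, 32, 34]
Find 32 in the sorted list.
32 is at position 4 (1-indexed).
Final answer: 4


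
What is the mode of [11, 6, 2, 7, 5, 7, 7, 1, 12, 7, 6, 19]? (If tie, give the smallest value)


Count the frequency of each value:
  1 appears 1 time(s)
  2 appears 1 time(s)
  5 appears 1 time(s)
  6 appears 2 time(s)
  7 appears 4 time(s)
  11 appears 1 time(s)
  12 appears 1 time(s)
  19 appears 1 time(s)
Maximum frequency is 4.
Only 7 reaches that frequency, so it is the mode.
Final answer: 7


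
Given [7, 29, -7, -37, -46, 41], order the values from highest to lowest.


Original list: [7, 29, -7, -37, -46, 41]
Repeatedly take the largest remaining element:
  Remaining [7, 29, -7, -37, -46, 41] -> largest is 41
  Remaining [7, 29, -7, -37, -46] -> largest is 29
  Remaining [7, -7, -37, -46] -> largest is 7
  Remaining [-7, -37, -46] -> largest is -7
  Remaining [-37, -46] -> largest is -37
  Remaining [-46] -> largest is -46
Collecting the picks in order gives the descending list.
Final answer: [41, 29, 7, -7, -37, -46]


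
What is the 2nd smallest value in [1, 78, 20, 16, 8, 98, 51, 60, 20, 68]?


Sort ascending: [1, 8, 16, 20, 20, 51, 60, 68, 78, 98]
The 2nd element (1-indexed) is at index 1.
Value = 8
Final answer: 8


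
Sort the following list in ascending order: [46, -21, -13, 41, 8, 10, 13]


Original list: [46, -21, -13, 41, 8, 10, 13]
Repeatedly take the smallest remaining element:
  Remaining [46, -21, -13, 41, 8, 10, 13] -> smallest is -21
  Remaining [46, -13, 41, 8, 10, 13] -> smallest is -13
  Remaining [46, 41, 8, 10, 13] -> smallest is 8
  Remaining [46, 41, 10, 13] -> smallest is 10
  Remaining [46, 41, 13] -> smallest is 13
  Remaining [46, 41] -> smallest is 41
  Remaining [46] -> smallest is 46
Collecting the picks in order gives the sorted list.
Final answer: [-21, -13, 8, 10, 13, 41, 46]


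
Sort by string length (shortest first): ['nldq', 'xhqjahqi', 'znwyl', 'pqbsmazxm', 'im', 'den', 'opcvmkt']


Compute lengths:
  'nldq' has length 4
  'xhqjahqi' has length 8
  'znwyl' has length 5
  'pqbsmazxm' has length 9
  'im' has length 2
  'den' has length 3
  'opcvmkt' has length 7
Lengths in increasing order: 2 < 3 < 4 < 5 < 7 < 8 < 9
Listing the words in that order gives the answer.
Final answer: ['im', 'den', 'nldq', 'znwyl', 'opcvmkt', 'xhqjahqi', 'pqbsmazxm']


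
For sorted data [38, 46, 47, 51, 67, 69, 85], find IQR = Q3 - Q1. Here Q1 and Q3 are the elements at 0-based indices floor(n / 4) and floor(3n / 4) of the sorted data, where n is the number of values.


The data has n = 7 elements.
Q1 index = floor(7 / 4) = floor(1.75) = 1; Q3 index = floor(3 * 7 / 4) = floor(5.25) = 5
Q1 = element at index 1 = 46
Q3 = element at index 5 = 69
IQR = 69 - 46 = 23
Final answer: 23


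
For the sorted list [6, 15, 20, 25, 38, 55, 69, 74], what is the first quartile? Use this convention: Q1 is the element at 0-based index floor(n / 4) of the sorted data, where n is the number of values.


The list has n = 8 elements.
Q1 index = floor(8 / 4) = floor(2) = 2
Counting from index 0 in the sorted data, the element at index 2 is 20.
Final answer: 20


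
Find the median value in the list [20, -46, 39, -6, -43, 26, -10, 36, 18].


First, sort the list: [-46, -43, -10, -6, 18, 20, 26, 36, 39]
The list has 9 elements (odd count).
The middle index is 4 (0-based), and the element there is 18.
Final answer: 18


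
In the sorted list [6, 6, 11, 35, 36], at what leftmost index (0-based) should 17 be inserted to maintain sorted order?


List is sorted: [6, 6, 11, 35, 36]
We need the leftmost position where 17 can be inserted, i.e. the first index whose element is >= 17 (or the end of the list if none is).
Binary search with low=0, high=5 (0-based indices):
  low=0, high=5, mid=2: a[2]=11 < 17, so low = 3
  low=3, high=5, mid=4: a[4]=36 >= 17, so high = 4
  low=3, high=4, mid=3: a[3]=35 >= 17, so high = 3
Now low = high = 3, so the insertion index is 3.
Final answer: 3


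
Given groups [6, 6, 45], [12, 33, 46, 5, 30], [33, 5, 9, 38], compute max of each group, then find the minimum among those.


Find max of each group:
  Group 1: [6, 6, 45] -> max = 45
  Group 2: [12, 33, 46, 5, 30] -> max = 46
  Group 3: [33, 5, 9, 38] -> max = 38
Maxes: [45, 46, 38]
Minimum of maxes = 38
Final answer: 38


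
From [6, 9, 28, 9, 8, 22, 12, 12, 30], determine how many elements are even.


Check each element:
  6 is even
  9 is odd
  28 is even
  9 is odd
  8 is even
  22 is even
  12 is even
  12 is even
  30 is even
Evens: [6, 28, 8, 22, 12, 12, 30]
Count of evens = 7
Final answer: 7


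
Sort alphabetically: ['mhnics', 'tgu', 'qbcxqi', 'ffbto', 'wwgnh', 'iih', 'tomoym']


Compare strings character by character (the first differing letter decides):
  'ffbto' < 'iih' since 'f' < 'i' at position 1
  'iih' < 'mhnics' since 'i' < 'm' at position 1
  'mhnics' < 'qbcxqi' since 'm' < 'q' at position 1
  'qbcxqi' < 'tgu' since 'q' < 't' at position 1
  'tgu' < 'tomoym' since 'g' < 'o' at position 2
  'tomoym' < 'wwgnh' since 't' < 'w' at position 1
Chaining these comparisons gives the alphabetical order.
Final answer: ['ffbto', 'iih', 'mhnics', 'qbcxqi', 'tgu', 'tomoym', 'wwgnh']


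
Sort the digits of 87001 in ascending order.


The number 87001 has digits: 8, 7, 0, 0, 1
Sorted: 0, 0, 1, 7, 8
Joining the sorted digits gives the result.
Final answer: 00178


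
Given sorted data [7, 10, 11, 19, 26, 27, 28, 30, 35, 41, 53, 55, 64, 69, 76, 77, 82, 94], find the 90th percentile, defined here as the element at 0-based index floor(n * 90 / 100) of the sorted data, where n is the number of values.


The dataset has n = 18 elements.
Index = floor(18 * 90 / 100) = floor(1620 / 100) = floor(16.2) = 16
Counting from index 0 in the sorted data, the element at index 16 is 82.
Final answer: 82


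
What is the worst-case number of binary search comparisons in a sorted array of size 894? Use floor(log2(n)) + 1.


Binary search halves the search space each step.
Maximum comparisons = floor(log2(894)) + 1
log2(894) = 9.8041
floor(log2(894)) = 9, so 9 + 1 = 10
Final answer: 10


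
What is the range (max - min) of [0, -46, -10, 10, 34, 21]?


Maximum value: 34
Minimum value: -46
Range = 34 - (-46) = 80
Final answer: 80


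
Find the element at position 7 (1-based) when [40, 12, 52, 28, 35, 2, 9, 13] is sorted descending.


Sort descending: [52, 40, 35, 28, 13, 12, 9, 2]
The 7th element (1-indexed) is at index 6.
Value = 9
Final answer: 9


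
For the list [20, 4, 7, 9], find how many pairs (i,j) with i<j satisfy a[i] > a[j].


For each element, count the later elements that are smaller than it:
  20 (index 0): smaller elements after it = [4, 7, 9] -> 3
  4 (index 1): smaller elements after it = [] -> 0
  7 (index 2): smaller elements after it = [] -> 0
Total inversions = 3 + 0 + 0 = 3
Final answer: 3


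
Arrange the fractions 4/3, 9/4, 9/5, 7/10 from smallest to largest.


Convert to decimal for comparison:
  4/3 = 1.3333
  9/4 = 2.25
  9/5 = 1.8
  7/10 = 0.7
Decimals in increasing order: 0.7 < 1.3333 < 1.8 < 2.25
Writing each back as its fraction gives the sorted order.
Final answer: 7/10, 4/3, 9/5, 9/4


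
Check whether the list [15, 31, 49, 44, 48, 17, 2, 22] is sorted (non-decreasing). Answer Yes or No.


Check consecutive pairs:
  15 <= 31? True
  31 <= 49? True
  49 <= 44? False
  44 <= 48? True
  48 <= 17? False
  17 <= 2? False
  2 <= 22? True
3 consecutive pair(s) are out of order, so the list is not sorted.
Final answer: No


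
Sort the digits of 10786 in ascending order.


The number 10786 has digits: 1, 0, 7, 8, 6
Sorted: 0, 1, 6, 7, 8
Joining the sorted digits gives the result.
Final answer: 01678


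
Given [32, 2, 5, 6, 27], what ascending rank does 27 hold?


Sort ascending: [2, 5, 6, 27, 32]
Find 27 in the sorted list.
27 is at position 4 (1-indexed).
Final answer: 4


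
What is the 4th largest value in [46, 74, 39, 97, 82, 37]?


Sort descending: [97, 82, 74, 46, 39, 37]
The 4th element (1-indexed) is at index 3.
Value = 46
Final answer: 46


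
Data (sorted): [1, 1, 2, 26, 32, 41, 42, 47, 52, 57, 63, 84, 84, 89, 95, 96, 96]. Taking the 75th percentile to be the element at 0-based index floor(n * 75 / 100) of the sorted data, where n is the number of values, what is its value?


The dataset has n = 17 elements.
Index = floor(17 * 75 / 100) = floor(1275 / 100) = floor(12.75) = 12
Counting from index 0 in the sorted data, the element at index 12 is 84.
Final answer: 84


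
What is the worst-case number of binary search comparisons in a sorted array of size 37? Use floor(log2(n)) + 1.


Binary search halves the search space each step.
Maximum comparisons = floor(log2(37)) + 1
log2(37) = 5.2095
floor(log2(37)) = 5, so 5 + 1 = 6
Final answer: 6


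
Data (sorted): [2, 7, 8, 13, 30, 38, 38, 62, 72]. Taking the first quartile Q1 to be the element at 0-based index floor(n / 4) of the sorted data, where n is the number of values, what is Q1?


The list has n = 9 elements.
Q1 index = floor(9 / 4) = floor(2.25) = 2
Counting from index 0 in the sorted data, the element at index 2 is 8.
Final answer: 8


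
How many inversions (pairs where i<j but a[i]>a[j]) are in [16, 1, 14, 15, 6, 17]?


For each element, count the later elements that are smaller than it:
  16 (index 0): smaller elements after it = [1, 14, 15, 6] -> 4
  1 (index 1): smaller elements after it = [] -> 0
  14 (index 2): smaller elements after it = [6] -> 1
  15 (index 3): smaller elements after it = [6] -> 1
  6 (index 4): smaller elements after it = [] -> 0
Total inversions = 4 + 0 + 1 + 1 + 0 = 6
Final answer: 6


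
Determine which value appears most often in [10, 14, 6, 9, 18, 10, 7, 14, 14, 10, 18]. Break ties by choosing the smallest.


Count the frequency of each value:
  6 appears 1 time(s)
  7 appears 1 time(s)
  9 appears 1 time(s)
  10 appears 3 time(s)
  14 appears 3 time(s)
  18 appears 2 time(s)
Maximum frequency is 3.
Values reaching that frequency: [10, 14]; the smallest is 10.
Final answer: 10


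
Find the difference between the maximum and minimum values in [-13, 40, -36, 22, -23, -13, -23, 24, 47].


Maximum value: 47
Minimum value: -36
Range = 47 - (-36) = 83
Final answer: 83


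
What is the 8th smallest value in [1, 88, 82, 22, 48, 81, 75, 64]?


Sort ascending: [1, 22, 48, 64, 75, 81, 82, 88]
The 8th element (1-indexed) is at index 7.
Value = 88
Final answer: 88


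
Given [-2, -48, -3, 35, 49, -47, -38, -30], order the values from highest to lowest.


Original list: [-2, -48, -3, 35, 49, -47, -38, -30]
Repeatedly take the largest remaining element:
  Remaining [-2, -48, -3, 35, 49, -47, -38, -30] -> largest is 49
  Remaining [-2, -48, -3, 35, -47, -38, -30] -> largest is 35
  Remaining [-2, -48, -3, -47, -38, -30] -> largest is -2
  Remaining [-48, -3, -47, -38, -30] -> largest is -3
  Remaining [-48, -47, -38, -30] -> largest is -30
  Remaining [-48, -47, -38] -> largest is -38
  Remaining [-48, -47] -> largest is -47
  Remaining [-48] -> largest is -48
Collecting the picks in order gives the descending list.
Final answer: [49, 35, -2, -3, -30, -38, -47, -48]


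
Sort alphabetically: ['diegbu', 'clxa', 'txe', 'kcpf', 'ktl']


Compare strings character by character (the first differing letter decides):
  'clxa' < 'diegbu' since 'c' < 'd' at position 1
  'diegbu' < 'kcpf' since 'd' < 'k' at position 1
  'kcpf' < 'ktl' since 'c' < 't' at position 2
  'ktl' < 'txe' since 'k' < 't' at position 1
Chaining these comparisons gives the alphabetical order.
Final answer: ['clxa', 'diegbu', 'kcpf', 'ktl', 'txe']


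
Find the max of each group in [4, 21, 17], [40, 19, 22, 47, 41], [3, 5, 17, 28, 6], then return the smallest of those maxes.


Find max of each group:
  Group 1: [4, 21, 17] -> max = 21
  Group 2: [40, 19, 22, 47, 41] -> max = 47
  Group 3: [3, 5, 17, 28, 6] -> max = 28
Maxes: [21, 47, 28]
Minimum of maxes = 21
Final answer: 21


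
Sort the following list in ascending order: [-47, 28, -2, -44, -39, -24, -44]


Original list: [-47, 28, -2, -44, -39, -24, -44]
Repeatedly take the smallest remaining element:
  Remaining [-47, 28, -2, -44, -39, -24, -44] -> smallest is -47
  Remaining [28, -2, -44, -39, -24, -44] -> smallest is -44
  Remaining [28, -2, -39, -24, -44] -> smallest is -44
  Remaining [28, -2, -39, -24] -> smallest is -39
  Remaining [28, -2, -24] -> smallest is -24
  Remaining [28, -2] -> smallest is -2
  Remaining [28] -> smallest is 28
Collecting the picks in order gives the sorted list.
Final answer: [-47, -44, -44, -39, -24, -2, 28]


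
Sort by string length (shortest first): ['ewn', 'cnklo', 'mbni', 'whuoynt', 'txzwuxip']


Compute lengths:
  'ewn' has length 3
  'cnklo' has length 5
  'mbni' has length 4
  'whuoynt' has length 7
  'txzwuxip' has length 8
Lengths in increasing order: 3 < 4 < 5 < 7 < 8
Listing the words in that order gives the answer.
Final answer: ['ewn', 'mbni', 'cnklo', 'whuoynt', 'txzwuxip']


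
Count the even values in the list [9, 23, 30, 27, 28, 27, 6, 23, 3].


Check each element:
  9 is odd
  23 is odd
  30 is even
  27 is odd
  28 is even
  27 is odd
  6 is even
  23 is odd
  3 is odd
Evens: [30, 28, 6]
Count of evens = 3
Final answer: 3


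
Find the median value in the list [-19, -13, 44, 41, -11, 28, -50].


First, sort the list: [-50, -19, -13, -11, 28, 41, 44]
The list has 7 elements (odd count).
The middle index is 3 (0-based), and the element there is -11.
Final answer: -11


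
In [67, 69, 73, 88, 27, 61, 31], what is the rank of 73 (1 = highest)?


Sort descending: [88, 73, 69, 67, 61, 31, 27]
Find 73 in the sorted list.
73 is at position 2.
Final answer: 2


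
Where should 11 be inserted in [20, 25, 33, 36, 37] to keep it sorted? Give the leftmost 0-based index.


List is sorted: [20, 25, 33, 36, 37]
We need the leftmost position where 11 can be inserted, i.e. the first index whose element is >= 11 (or the end of the list if none is).
Binary search with low=0, high=5 (0-based indices):
  low=0, high=5, mid=2: a[2]=33 >= 11, so high = 2
  low=0, high=2, mid=1: a[1]=25 >= 11, so high = 1
  low=0, high=1, mid=0: a[0]=20 >= 11, so high = 0
Now low = high = 0, so the insertion index is 0.
Final answer: 0


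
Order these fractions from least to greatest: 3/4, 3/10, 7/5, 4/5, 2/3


Convert to decimal for comparison:
  3/4 = 0.75
  3/10 = 0.3
  7/5 = 1.4
  4/5 = 0.8
  2/3 = 0.6667
Decimals in increasing order: 0.3 < 0.6667 < 0.75 < 0.8 < 1.4
Writing each back as its fraction gives the sorted order.
Final answer: 3/10, 2/3, 3/4, 4/5, 7/5


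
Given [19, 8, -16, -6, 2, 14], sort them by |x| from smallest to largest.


Compute absolute values:
  |19| = 19
  |8| = 8
  |-16| = 16
  |-6| = 6
  |2| = 2
  |14| = 14
Absolute values in increasing order: 2 < 6 < 8 < 14 < 16 < 19
Listing the original numbers in that order gives the answer.
Final answer: [2, -6, 8, 14, -16, 19]


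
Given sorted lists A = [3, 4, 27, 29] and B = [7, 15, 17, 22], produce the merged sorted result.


List A: [3, 4, 27, 29]
List B: [7, 15, 17, 22]
Repeatedly compare the front elements and take the smaller:
  3 vs 7 -> take 3
  4 vs 7 -> take 4
  27 vs 7 -> take 7
  27 vs 15 -> take 15
  27 vs 17 -> take 17
  27 vs 22 -> take 22
  B is exhausted; append the rest of A: [27, 29]
Final answer: [3, 4, 7, 15, 17, 22, 27, 29]


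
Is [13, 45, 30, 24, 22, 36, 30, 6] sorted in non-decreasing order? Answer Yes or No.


Check consecutive pairs:
  13 <= 45? True
  45 <= 30? False
  30 <= 24? False
  24 <= 22? False
  22 <= 36? True
  36 <= 30? False
  30 <= 6? False
5 consecutive pair(s) are out of order, so the list is not sorted.
Final answer: No


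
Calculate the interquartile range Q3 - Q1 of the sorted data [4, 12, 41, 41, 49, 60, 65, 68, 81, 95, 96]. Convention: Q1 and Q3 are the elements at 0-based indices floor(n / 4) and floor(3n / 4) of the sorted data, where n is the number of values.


The data has n = 11 elements.
Q1 index = floor(11 / 4) = floor(2.75) = 2; Q3 index = floor(3 * 11 / 4) = floor(8.25) = 8
Q1 = element at index 2 = 41
Q3 = element at index 8 = 81
IQR = 81 - 41 = 40
Final answer: 40


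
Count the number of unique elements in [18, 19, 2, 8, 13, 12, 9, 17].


List all unique values:
Distinct values: [2, 8, 9, 12, 13, 17, 18, 19]
Count = 8
Final answer: 8


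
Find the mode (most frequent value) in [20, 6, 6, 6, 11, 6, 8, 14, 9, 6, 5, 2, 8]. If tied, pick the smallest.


Count the frequency of each value:
  2 appears 1 time(s)
  5 appears 1 time(s)
  6 appears 5 time(s)
  8 appears 2 time(s)
  9 appears 1 time(s)
  11 appears 1 time(s)
  14 appears 1 time(s)
  20 appears 1 time(s)
Maximum frequency is 5.
Only 6 reaches that frequency, so it is the mode.
Final answer: 6


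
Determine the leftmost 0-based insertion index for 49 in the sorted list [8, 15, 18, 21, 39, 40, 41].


List is sorted: [8, 15, 18, 21, 39, 40, 41]
We need the leftmost position where 49 can be inserted, i.e. the first index whose element is >= 49 (or the end of the list if none is).
Binary search with low=0, high=7 (0-based indices):
  low=0, high=7, mid=3: a[3]=21 < 49, so low = 4
  low=4, high=7, mid=5: a[5]=40 < 49, so low = 6
  low=6, high=7, mid=6: a[6]=41 < 49, so low = 7
Now low = high = 7, so the insertion index is 7.
Final answer: 7


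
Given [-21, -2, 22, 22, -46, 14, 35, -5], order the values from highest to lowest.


Original list: [-21, -2, 22, 22, -46, 14, 35, -5]
Repeatedly take the largest remaining element:
  Remaining [-21, -2, 22, 22, -46, 14, 35, -5] -> largest is 35
  Remaining [-21, -2, 22, 22, -46, 14, -5] -> largest is 22
  Remaining [-21, -2, 22, -46, 14, -5] -> largest is 22
  Remaining [-21, -2, -46, 14, -5] -> largest is 14
  Remaining [-21, -2, -46, -5] -> largest is -2
  Remaining [-21, -46, -5] -> largest is -5
  Remaining [-21, -46] -> largest is -21
  Remaining [-46] -> largest is -46
Collecting the picks in order gives the descending list.
Final answer: [35, 22, 22, 14, -2, -5, -21, -46]


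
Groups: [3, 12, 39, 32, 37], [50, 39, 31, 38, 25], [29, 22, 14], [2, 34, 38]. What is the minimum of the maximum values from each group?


Find max of each group:
  Group 1: [3, 12, 39, 32, 37] -> max = 39
  Group 2: [50, 39, 31, 38, 25] -> max = 50
  Group 3: [29, 22, 14] -> max = 29
  Group 4: [2, 34, 38] -> max = 38
Maxes: [39, 50, 29, 38]
Minimum of maxes = 29
Final answer: 29


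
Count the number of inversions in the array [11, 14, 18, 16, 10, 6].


For each element, count the later elements that are smaller than it:
  11 (index 0): smaller elements after it = [10, 6] -> 2
  14 (index 1): smaller elements after it = [10, 6] -> 2
  18 (index 2): smaller elements after it = [16, 10, 6] -> 3
  16 (index 3): smaller elements after it = [10, 6] -> 2
  10 (index 4): smaller elements after it = [6] -> 1
Total inversions = 2 + 2 + 3 + 2 + 1 = 10
Final answer: 10


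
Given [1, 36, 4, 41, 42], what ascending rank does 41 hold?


Sort ascending: [1, 4, 36, 41, 42]
Find 41 in the sorted list.
41 is at position 4 (1-indexed).
Final answer: 4


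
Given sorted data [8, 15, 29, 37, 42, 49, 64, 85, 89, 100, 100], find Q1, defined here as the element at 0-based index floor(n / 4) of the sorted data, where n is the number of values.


The list has n = 11 elements.
Q1 index = floor(11 / 4) = floor(2.75) = 2
Counting from index 0 in the sorted data, the element at index 2 is 29.
Final answer: 29


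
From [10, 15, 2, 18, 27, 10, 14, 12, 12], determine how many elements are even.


Check each element:
  10 is even
  15 is odd
  2 is even
  18 is even
  27 is odd
  10 is even
  14 is even
  12 is even
  12 is even
Evens: [10, 2, 18, 10, 14, 12, 12]
Count of evens = 7
Final answer: 7


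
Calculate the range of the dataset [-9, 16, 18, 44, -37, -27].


Maximum value: 44
Minimum value: -37
Range = 44 - (-37) = 81
Final answer: 81


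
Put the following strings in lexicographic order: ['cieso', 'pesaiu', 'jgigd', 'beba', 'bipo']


Compare strings character by character (the first differing letter decides):
  'beba' < 'bipo' since 'e' < 'i' at position 2
  'bipo' < 'cieso' since 'b' < 'c' at position 1
  'cieso' < 'jgigd' since 'c' < 'j' at position 1
  'jgigd' < 'pesaiu' since 'j' < 'p' at position 1
Chaining these comparisons gives the alphabetical order.
Final answer: ['beba', 'bipo', 'cieso', 'jgigd', 'pesaiu']
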